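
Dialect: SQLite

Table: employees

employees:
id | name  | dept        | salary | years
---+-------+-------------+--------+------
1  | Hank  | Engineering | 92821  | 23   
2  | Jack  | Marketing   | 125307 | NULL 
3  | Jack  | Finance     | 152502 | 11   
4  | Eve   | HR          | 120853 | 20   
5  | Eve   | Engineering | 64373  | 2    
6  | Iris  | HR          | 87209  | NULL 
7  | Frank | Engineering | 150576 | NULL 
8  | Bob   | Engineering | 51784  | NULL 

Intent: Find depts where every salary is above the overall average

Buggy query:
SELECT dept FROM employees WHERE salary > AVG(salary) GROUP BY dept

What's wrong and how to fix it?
Bug: WHERE evaluates per row before aggregation, so AVG() is unavailable

Fix: Compute the overall average in a scalar subquery and compare each group's MIN against it in HAVING

Corrected query:
SELECT dept FROM employees GROUP BY dept HAVING MIN(salary) > (SELECT AVG(salary) FROM employees)

Result:
dept     
---------
Finance  
Marketing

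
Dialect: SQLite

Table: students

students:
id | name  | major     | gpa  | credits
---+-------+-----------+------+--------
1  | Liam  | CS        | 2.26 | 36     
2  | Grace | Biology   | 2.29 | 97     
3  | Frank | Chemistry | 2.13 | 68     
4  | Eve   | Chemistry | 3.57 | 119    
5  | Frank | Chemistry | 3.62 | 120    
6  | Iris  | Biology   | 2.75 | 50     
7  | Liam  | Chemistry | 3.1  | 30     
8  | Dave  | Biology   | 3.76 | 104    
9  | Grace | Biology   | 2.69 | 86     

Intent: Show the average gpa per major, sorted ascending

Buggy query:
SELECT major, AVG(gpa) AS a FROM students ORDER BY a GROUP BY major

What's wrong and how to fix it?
Bug: ORDER BY appears before GROUP BY; SQL clause order requires GROUP BY first

Fix: Reorder: SELECT … FROM … GROUP BY … ORDER BY …

Corrected query:
SELECT major, AVG(gpa) AS a FROM students GROUP BY major ORDER BY a

Result:
major     | a     
----------+-------
CS        | 2.26  
Biology   | 2.8725
Chemistry | 3.105 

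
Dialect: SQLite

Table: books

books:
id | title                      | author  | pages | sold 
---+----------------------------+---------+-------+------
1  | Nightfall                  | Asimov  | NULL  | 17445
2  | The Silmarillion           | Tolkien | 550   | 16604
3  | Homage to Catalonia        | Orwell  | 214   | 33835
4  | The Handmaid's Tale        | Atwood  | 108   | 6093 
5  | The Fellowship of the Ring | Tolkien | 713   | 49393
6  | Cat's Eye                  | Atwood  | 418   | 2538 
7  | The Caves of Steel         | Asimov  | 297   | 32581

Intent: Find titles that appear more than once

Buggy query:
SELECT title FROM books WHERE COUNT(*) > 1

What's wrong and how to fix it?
Bug: COUNT(*) is an aggregate and cannot be used in WHERE

Fix: Group first, then use HAVING for the count condition

Corrected query:
SELECT title FROM books GROUP BY title HAVING COUNT(*) > 1

Result:
(no rows)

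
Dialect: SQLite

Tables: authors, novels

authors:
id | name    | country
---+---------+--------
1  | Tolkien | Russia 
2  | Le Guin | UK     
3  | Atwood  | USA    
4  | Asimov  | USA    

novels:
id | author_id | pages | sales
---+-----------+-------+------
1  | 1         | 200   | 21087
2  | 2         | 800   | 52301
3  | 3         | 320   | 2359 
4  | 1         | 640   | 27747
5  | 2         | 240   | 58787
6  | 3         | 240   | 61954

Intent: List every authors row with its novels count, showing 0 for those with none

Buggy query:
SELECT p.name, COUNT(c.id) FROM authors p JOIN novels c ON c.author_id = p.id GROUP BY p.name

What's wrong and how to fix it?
Bug: INNER JOIN drops authors rows that have no matching novels rows

Fix: Switch to LEFT JOIN to retain unmatched parent rows

Corrected query:
SELECT p.name, COUNT(c.id) FROM authors p LEFT JOIN novels c ON c.author_id = p.id GROUP BY p.name

Result:
name    | COUNT(c.id)
--------+------------
Asimov  | 0          
Atwood  | 2          
Le Guin | 2          
Tolkien | 2          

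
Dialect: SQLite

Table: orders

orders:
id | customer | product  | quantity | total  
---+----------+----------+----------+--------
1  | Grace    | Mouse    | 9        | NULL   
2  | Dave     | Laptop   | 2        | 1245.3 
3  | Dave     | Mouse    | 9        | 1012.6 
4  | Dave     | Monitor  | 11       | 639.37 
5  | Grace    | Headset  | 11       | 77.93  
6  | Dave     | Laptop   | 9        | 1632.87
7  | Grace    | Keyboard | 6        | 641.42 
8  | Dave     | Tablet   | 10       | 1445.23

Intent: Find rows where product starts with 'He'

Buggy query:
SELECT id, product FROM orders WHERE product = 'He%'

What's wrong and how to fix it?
Bug: Wildcards only work with LIKE; '=' treats '%' as a literal character

Fix: Use LIKE for wildcard pattern matching

Corrected query:
SELECT id, product FROM orders WHERE product LIKE 'He%'

Result:
id | product
---+--------
5  | Headset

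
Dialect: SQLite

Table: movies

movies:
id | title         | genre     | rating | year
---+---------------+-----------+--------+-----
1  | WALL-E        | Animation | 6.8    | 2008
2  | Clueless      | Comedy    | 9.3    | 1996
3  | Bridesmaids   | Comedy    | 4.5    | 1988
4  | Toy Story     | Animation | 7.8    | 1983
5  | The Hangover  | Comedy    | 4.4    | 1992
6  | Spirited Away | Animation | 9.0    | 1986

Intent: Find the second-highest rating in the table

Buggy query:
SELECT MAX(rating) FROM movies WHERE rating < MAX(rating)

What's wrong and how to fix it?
Bug: The inner MAX is an aggregate inside WHERE, which is not allowed

Fix: Compute the overall MAX in a subquery, then take MAX of rows below it

Corrected query:
SELECT MAX(rating) FROM movies WHERE rating < (SELECT MAX(rating) FROM movies)

Result:
MAX(rating)
-----------
9          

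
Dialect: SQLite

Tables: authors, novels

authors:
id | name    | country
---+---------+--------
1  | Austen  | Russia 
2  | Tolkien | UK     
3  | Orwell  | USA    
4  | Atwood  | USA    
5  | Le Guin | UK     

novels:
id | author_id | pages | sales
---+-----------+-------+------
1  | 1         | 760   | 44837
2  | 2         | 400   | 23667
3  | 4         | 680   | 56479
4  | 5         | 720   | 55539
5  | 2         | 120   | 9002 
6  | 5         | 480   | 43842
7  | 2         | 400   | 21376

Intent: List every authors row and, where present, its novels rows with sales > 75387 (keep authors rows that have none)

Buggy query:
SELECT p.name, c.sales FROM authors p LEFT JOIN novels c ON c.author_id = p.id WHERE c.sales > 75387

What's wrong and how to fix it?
Bug: Filtering c.sales in WHERE discards the NULL rows produced by LEFT JOIN, turning it into an inner join

Fix: Put 'c.sales > 75387' in the JOIN's ON clause instead of WHERE

Corrected query:
SELECT p.name, c.sales FROM authors p LEFT JOIN novels c ON c.author_id = p.id AND c.sales > 75387

Result:
name    | sales
--------+------
Austen  | NULL 
Tolkien | NULL 
Orwell  | NULL 
Atwood  | NULL 
Le Guin | NULL 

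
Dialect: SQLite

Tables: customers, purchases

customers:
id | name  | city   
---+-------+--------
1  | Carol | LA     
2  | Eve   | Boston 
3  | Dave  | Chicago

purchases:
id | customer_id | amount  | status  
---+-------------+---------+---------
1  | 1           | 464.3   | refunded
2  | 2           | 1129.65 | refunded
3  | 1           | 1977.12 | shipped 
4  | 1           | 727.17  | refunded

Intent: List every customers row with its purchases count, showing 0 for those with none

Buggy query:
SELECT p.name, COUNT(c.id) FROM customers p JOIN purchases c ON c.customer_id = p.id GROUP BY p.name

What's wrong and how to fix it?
Bug: An inner join excludes parents with zero children

Fix: Switch to LEFT JOIN to retain unmatched parent rows

Corrected query:
SELECT p.name, COUNT(c.id) FROM customers p LEFT JOIN purchases c ON c.customer_id = p.id GROUP BY p.name

Result:
name  | COUNT(c.id)
------+------------
Carol | 3          
Dave  | 0          
Eve   | 1          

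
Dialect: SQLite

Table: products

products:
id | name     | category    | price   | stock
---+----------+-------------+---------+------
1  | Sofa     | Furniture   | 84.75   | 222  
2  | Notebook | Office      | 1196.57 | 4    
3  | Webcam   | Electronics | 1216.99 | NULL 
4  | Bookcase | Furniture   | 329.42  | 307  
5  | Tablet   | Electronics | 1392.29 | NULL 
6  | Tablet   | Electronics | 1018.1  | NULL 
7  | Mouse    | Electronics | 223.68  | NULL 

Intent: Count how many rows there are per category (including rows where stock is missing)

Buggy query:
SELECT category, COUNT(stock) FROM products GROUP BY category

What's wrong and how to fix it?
Bug: COUNT(column) counts non-NULL values only; rows with NULL stock aren't counted

Fix: Replace COUNT(stock) with COUNT(*)

Corrected query:
SELECT category, COUNT(*) FROM products GROUP BY category

Result:
category    | COUNT(*)
------------+---------
Electronics | 4       
Furniture   | 2       
Office      | 1       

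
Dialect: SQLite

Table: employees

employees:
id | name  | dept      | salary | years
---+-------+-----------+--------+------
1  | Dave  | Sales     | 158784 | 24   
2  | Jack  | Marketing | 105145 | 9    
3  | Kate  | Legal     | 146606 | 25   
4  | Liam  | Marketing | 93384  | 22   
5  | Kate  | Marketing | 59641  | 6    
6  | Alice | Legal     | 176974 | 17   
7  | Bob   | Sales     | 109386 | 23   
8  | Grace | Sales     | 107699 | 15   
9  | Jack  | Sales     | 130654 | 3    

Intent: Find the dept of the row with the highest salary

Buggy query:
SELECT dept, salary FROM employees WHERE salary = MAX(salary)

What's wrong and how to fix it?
Bug: WHERE is evaluated per row; an aggregate over the whole table isn't defined there

Fix: Use a subquery: WHERE salary = (SELECT MAX(salary) FROM employees)

Corrected query:
SELECT dept, salary FROM employees WHERE salary = (SELECT MAX(salary) FROM employees)

Result:
dept  | salary
------+-------
Legal | 176974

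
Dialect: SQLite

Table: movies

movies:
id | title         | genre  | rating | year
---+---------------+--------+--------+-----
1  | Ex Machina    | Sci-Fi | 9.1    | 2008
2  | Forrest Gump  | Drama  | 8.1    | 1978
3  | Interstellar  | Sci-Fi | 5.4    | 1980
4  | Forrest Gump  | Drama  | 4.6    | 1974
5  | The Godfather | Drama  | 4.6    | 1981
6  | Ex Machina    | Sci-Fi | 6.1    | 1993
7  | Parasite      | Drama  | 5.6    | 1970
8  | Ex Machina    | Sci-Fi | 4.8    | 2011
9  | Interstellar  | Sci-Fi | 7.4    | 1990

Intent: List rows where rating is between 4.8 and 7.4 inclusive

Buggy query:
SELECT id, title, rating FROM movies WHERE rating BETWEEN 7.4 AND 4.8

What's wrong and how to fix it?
Bug: The bounds are reversed; BETWEEN a AND b requires a <= b to match anything

Fix: Write BETWEEN 4.8 AND 7.4

Corrected query:
SELECT id, title, rating FROM movies WHERE rating BETWEEN 4.8 AND 7.4

Result:
id | title        | rating
---+--------------+-------
3  | Interstellar | 5.4   
6  | Ex Machina   | 6.1   
7  | Parasite     | 5.6   
8  | Ex Machina   | 4.8   
9  | Interstellar | 7.4   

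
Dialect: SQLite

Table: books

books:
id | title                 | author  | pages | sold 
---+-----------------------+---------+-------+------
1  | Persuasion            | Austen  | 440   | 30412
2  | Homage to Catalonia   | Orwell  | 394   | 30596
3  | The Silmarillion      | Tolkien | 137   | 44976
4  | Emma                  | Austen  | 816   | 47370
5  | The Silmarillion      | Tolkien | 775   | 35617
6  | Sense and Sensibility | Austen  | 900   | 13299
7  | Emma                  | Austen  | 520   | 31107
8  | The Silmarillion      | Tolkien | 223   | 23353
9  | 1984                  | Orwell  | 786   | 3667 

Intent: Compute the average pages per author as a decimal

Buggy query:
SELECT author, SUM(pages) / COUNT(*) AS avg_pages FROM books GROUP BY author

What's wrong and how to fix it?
Bug: Both operands are integers, so '/' performs integer division and truncates

Fix: Cast one side to REAL so the division keeps the fractional part

Corrected query:
SELECT author, SUM(pages) * 1.0 / COUNT(*) AS avg_pages FROM books GROUP BY author

Result:
author  | avg_pages 
--------+-----------
Austen  | 669       
Orwell  | 590       
Tolkien | 378.333333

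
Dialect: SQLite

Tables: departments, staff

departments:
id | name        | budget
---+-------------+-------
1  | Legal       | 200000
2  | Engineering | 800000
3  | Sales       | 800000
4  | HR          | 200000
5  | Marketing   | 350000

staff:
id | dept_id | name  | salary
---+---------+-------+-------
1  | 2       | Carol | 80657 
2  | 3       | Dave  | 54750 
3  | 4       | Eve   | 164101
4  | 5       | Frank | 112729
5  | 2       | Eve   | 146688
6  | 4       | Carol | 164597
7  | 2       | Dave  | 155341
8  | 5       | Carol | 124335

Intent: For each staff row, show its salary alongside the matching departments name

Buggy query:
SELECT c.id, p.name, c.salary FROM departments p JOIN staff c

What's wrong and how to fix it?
Bug: JOIN with no ON clause produces a cartesian product; every staff row pairs with every departments row

Fix: Specify the join condition linking the foreign key to the parent id

Corrected query:
SELECT c.id, p.name, c.salary FROM departments p JOIN staff c ON c.dept_id = p.id

Result:
id | name        | salary
---+-------------+-------
1  | Engineering | 80657 
2  | Sales       | 54750 
3  | HR          | 164101
4  | Marketing   | 112729
5  | Engineering | 146688
6  | HR          | 164597
7  | Engineering | 155341
8  | Marketing   | 124335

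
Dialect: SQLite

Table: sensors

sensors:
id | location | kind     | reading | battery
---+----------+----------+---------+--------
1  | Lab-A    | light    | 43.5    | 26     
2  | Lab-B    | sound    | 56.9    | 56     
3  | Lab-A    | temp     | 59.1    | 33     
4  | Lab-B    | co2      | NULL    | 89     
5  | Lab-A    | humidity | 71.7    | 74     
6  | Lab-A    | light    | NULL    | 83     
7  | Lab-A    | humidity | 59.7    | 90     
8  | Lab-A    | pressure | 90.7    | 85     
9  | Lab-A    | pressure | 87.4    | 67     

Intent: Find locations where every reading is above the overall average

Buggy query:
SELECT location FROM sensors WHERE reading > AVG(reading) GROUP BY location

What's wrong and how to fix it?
Bug: AVG() is an aggregate; it can't sit directly in WHERE

Fix: Compute the overall average in a scalar subquery and compare each group's MIN against it in HAVING

Corrected query:
SELECT location FROM sensors GROUP BY location HAVING MIN(reading) > (SELECT AVG(reading) FROM sensors)

Result:
(no rows)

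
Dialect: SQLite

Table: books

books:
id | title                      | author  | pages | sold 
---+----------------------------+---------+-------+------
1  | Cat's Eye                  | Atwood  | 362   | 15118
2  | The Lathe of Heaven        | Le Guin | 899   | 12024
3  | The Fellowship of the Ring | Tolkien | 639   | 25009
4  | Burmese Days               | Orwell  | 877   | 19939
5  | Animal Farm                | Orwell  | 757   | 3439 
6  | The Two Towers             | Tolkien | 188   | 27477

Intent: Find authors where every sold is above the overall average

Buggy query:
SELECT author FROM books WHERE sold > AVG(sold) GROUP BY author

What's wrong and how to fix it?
Bug: AVG() is an aggregate; it can't sit directly in WHERE

Fix: Use a subquery for AVG and a HAVING MIN(...) filter so the condition holds for every row in the group

Corrected query:
SELECT author FROM books GROUP BY author HAVING MIN(sold) > (SELECT AVG(sold) FROM books)

Result:
author 
-------
Tolkien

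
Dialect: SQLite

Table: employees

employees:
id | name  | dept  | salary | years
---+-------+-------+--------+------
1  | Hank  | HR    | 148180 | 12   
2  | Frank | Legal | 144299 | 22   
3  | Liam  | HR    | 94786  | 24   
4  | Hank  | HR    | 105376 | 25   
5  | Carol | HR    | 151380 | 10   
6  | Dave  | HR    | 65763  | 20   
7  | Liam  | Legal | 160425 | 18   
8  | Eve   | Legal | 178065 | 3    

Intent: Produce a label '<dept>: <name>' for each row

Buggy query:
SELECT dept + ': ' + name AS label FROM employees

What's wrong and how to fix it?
Bug: '+' is numeric addition; on text columns SQLite converts them to 0 instead of concatenating

Fix: Use the || operator for string concatenation

Corrected query:
SELECT dept || ': ' || name AS label FROM employees

Result:
label       
------------
HR: Hank    
Legal: Frank
HR: Liam    
HR: Hank    
HR: Carol   
HR: Dave    
Legal: Liam 
Legal: Eve  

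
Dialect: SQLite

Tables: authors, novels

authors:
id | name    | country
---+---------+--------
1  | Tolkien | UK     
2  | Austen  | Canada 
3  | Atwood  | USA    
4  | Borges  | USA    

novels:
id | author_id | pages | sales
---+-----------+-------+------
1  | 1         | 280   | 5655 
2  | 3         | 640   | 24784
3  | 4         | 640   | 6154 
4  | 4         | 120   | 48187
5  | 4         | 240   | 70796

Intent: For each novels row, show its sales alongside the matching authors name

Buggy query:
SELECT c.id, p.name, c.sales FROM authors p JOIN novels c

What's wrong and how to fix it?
Bug: JOIN with no ON clause produces a cartesian product; every novels row pairs with every authors row

Fix: Specify the join condition linking the foreign key to the parent id

Corrected query:
SELECT c.id, p.name, c.sales FROM authors p JOIN novels c ON c.author_id = p.id

Result:
id | name    | sales
---+---------+------
1  | Tolkien | 5655 
2  | Atwood  | 24784
3  | Borges  | 6154 
4  | Borges  | 48187
5  | Borges  | 70796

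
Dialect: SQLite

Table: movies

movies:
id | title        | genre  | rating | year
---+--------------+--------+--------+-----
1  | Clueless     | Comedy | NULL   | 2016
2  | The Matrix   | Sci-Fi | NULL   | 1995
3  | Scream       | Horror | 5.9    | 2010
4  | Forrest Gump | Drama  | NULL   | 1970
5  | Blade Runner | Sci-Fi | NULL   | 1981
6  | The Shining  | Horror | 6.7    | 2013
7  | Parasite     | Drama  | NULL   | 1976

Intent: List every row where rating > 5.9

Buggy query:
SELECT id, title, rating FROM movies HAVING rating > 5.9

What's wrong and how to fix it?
Bug: HAVING filters the output of aggregation, but this query has no GROUP BY and no aggregate functions, so SQLite rejects it (HAVING clause on a non-aggregate query); the condition here is per row

Fix: Use WHERE for row-level filtering

Corrected query:
SELECT id, title, rating FROM movies WHERE rating > 5.9

Result:
id | title       | rating
---+-------------+-------
6  | The Shining | 6.7   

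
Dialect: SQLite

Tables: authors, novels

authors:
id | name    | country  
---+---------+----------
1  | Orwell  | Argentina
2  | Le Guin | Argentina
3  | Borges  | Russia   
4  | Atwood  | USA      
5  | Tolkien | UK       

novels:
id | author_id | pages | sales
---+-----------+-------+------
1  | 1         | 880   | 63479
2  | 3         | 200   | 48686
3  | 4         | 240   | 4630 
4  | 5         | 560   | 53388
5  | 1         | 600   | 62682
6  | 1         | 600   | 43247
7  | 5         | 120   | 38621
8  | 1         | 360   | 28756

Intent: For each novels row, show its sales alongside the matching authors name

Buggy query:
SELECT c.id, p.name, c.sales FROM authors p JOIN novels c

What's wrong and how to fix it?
Bug: JOIN with no ON clause produces a cartesian product; every novels row pairs with every authors row

Fix: Specify the join condition linking the foreign key to the parent id

Corrected query:
SELECT c.id, p.name, c.sales FROM authors p JOIN novels c ON c.author_id = p.id

Result:
id | name    | sales
---+---------+------
1  | Orwell  | 63479
2  | Borges  | 48686
3  | Atwood  | 4630 
4  | Tolkien | 53388
5  | Orwell  | 62682
6  | Orwell  | 43247
7  | Tolkien | 38621
8  | Orwell  | 28756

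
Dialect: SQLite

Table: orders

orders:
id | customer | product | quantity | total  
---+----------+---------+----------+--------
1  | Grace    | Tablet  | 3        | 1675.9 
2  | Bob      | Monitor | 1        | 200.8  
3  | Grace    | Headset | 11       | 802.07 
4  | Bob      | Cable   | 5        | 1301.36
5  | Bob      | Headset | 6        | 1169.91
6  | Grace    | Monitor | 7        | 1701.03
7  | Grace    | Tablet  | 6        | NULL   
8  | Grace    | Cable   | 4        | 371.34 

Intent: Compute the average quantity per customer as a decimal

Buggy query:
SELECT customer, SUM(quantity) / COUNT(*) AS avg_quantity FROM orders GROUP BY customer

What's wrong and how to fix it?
Bug: SUM(quantity) and COUNT(*) are both integers; the division truncates the fractional part

Fix: Cast one side to REAL so the division keeps the fractional part

Corrected query:
SELECT customer, SUM(quantity) * 1.0 / COUNT(*) AS avg_quantity FROM orders GROUP BY customer

Result:
customer | avg_quantity
---------+-------------
Bob      | 4           
Grace    | 6.2         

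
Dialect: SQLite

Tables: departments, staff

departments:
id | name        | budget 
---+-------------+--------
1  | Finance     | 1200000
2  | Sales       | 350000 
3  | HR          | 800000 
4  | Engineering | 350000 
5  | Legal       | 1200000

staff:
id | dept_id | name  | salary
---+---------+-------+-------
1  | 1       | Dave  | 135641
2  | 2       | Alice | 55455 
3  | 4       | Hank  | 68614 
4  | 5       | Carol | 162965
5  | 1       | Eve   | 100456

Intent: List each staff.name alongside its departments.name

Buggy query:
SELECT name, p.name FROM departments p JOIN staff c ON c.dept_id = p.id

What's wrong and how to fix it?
Bug: 'name' exists in both joined tables, so the database can't tell which one is meant

Fix: Prefix ambiguous columns with the table alias

Corrected query:
SELECT c.name, p.name FROM departments p JOIN staff c ON c.dept_id = p.id

Result:
name  | name       
------+------------
Dave  | Finance    
Alice | Sales      
Hank  | Engineering
Carol | Legal      
Eve   | Finance    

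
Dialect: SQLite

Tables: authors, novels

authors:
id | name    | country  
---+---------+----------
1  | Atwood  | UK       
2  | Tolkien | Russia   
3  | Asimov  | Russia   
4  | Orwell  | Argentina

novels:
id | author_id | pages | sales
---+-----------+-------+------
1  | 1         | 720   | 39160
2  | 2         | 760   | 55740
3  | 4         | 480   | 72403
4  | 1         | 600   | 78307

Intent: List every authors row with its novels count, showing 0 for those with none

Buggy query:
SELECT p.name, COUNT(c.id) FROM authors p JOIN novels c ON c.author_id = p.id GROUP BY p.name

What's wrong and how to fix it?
Bug: INNER JOIN drops authors rows that have no matching novels rows

Fix: Switch to LEFT JOIN to retain unmatched parent rows

Corrected query:
SELECT p.name, COUNT(c.id) FROM authors p LEFT JOIN novels c ON c.author_id = p.id GROUP BY p.name

Result:
name    | COUNT(c.id)
--------+------------
Asimov  | 0          
Atwood  | 2          
Orwell  | 1          
Tolkien | 1          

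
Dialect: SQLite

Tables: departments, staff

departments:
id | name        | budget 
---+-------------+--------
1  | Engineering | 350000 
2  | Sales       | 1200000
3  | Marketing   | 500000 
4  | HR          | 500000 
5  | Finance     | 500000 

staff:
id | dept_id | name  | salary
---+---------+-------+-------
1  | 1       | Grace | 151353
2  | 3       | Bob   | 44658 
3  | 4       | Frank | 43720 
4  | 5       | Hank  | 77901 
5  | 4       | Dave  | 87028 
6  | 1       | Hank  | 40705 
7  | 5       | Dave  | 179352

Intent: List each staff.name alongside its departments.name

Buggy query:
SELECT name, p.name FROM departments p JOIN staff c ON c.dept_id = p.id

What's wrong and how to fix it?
Bug: Both tables have a 'name' column; the unqualified reference is ambiguous

Fix: Prefix ambiguous columns with the table alias

Corrected query:
SELECT c.name, p.name FROM departments p JOIN staff c ON c.dept_id = p.id

Result:
name  | name       
------+------------
Grace | Engineering
Bob   | Marketing  
Frank | HR         
Hank  | Finance    
Dave  | HR         
Hank  | Engineering
Dave  | Finance    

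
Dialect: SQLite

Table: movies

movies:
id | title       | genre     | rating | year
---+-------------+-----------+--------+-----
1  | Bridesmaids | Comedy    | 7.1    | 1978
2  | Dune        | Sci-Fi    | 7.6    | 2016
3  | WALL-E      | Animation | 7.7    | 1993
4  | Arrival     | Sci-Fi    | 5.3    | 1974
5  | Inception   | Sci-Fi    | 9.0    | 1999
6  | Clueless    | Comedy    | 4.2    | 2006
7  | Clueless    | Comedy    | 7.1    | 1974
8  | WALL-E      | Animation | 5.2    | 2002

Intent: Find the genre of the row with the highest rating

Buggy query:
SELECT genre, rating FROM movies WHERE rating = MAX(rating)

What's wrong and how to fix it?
Bug: MAX(rating) is an aggregate and cannot be used directly in WHERE

Fix: Use a subquery: WHERE rating = (SELECT MAX(rating) FROM movies)

Corrected query:
SELECT genre, rating FROM movies WHERE rating = (SELECT MAX(rating) FROM movies)

Result:
genre  | rating
-------+-------
Sci-Fi | 9     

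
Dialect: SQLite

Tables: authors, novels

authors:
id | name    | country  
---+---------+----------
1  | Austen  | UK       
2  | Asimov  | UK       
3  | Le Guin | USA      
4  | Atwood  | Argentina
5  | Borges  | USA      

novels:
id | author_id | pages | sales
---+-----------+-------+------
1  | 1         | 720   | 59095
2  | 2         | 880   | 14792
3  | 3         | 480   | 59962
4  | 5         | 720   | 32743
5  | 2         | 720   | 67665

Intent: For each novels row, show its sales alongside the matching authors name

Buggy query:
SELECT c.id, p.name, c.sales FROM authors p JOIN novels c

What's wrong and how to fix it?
Bug: JOIN with no ON clause produces a cartesian product; every novels row pairs with every authors row

Fix: Specify the join condition linking the foreign key to the parent id

Corrected query:
SELECT c.id, p.name, c.sales FROM authors p JOIN novels c ON c.author_id = p.id

Result:
id | name    | sales
---+---------+------
1  | Austen  | 59095
2  | Asimov  | 14792
3  | Le Guin | 59962
4  | Borges  | 32743
5  | Asimov  | 67665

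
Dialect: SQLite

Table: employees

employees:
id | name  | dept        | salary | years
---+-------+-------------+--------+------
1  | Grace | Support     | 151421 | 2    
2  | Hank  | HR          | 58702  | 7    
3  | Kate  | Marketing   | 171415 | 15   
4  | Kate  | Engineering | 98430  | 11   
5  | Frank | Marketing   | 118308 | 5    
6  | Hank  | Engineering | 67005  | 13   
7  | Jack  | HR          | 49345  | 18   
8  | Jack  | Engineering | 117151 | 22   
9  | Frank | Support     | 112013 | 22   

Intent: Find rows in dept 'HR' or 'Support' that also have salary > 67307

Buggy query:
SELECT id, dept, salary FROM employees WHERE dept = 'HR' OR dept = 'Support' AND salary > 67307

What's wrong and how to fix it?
Bug: AND binds tighter than OR, so this parses as dept = 'HR' OR (dept = 'Support' AND salary > 67307)

Fix: Add parentheses around the OR so the AND applies to both alternatives

Corrected query:
SELECT id, dept, salary FROM employees WHERE (dept = 'HR' OR dept = 'Support') AND salary > 67307

Result:
id | dept    | salary
---+---------+-------
1  | Support | 151421
9  | Support | 112013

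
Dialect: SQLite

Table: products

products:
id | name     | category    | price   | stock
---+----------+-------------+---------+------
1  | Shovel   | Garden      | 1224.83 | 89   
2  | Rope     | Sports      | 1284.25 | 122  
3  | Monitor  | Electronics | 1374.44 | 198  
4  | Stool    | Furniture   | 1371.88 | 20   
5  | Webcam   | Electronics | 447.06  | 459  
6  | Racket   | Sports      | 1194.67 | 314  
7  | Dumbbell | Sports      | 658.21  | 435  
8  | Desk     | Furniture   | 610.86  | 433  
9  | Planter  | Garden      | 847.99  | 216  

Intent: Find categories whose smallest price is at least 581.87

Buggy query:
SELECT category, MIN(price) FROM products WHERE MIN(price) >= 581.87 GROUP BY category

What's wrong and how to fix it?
Bug: MIN() in WHERE is a misuse of aggregate

Fix: Replace WHERE with HAVING after the GROUP BY

Corrected query:
SELECT category, MIN(price) FROM products GROUP BY category HAVING MIN(price) >= 581.87

Result:
category  | MIN(price)
----------+-----------
Furniture | 610.86    
Garden    | 847.99    
Sports    | 658.21    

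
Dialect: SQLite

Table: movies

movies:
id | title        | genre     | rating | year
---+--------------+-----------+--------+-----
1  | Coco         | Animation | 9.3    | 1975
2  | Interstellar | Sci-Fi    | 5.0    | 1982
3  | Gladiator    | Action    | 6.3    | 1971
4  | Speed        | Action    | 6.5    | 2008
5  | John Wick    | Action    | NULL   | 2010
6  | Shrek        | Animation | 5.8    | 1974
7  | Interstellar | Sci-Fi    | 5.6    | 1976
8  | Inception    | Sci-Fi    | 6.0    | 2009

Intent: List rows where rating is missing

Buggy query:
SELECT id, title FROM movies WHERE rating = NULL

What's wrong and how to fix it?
Bug: Comparing to NULL with '=' never matches; NULL = NULL is unknown, not true

Fix: Replace '= NULL' with 'IS NULL'

Corrected query:
SELECT id, title FROM movies WHERE rating IS NULL

Result:
id | title    
---+----------
5  | John Wick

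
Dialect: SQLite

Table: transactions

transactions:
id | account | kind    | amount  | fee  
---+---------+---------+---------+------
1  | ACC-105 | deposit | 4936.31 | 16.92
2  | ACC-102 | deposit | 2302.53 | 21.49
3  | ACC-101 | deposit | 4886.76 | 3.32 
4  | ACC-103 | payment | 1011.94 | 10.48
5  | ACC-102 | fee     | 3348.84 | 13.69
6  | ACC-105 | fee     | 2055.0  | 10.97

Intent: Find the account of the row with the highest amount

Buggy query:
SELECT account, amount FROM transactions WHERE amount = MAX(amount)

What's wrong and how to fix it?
Bug: WHERE is evaluated per row; an aggregate over the whole table isn't defined there

Fix: Use a subquery: WHERE amount = (SELECT MAX(amount) FROM transactions)

Corrected query:
SELECT account, amount FROM transactions WHERE amount = (SELECT MAX(amount) FROM transactions)

Result:
account | amount 
--------+--------
ACC-105 | 4936.31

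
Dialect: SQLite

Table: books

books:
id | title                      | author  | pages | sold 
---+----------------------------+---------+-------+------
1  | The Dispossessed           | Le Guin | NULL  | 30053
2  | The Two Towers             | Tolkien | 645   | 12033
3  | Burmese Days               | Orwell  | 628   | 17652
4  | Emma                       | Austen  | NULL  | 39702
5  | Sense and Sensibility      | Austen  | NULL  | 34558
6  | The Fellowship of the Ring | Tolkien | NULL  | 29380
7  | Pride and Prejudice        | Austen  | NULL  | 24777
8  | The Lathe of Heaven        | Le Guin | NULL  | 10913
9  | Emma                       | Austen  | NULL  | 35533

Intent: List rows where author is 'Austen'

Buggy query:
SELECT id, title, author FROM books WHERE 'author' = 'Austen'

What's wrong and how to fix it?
Bug: Single quotes denote string literals in SQL; the column name is being compared as a constant string

Fix: Remove the quotes around the column name (or use double quotes for an identifier)

Corrected query:
SELECT id, title, author FROM books WHERE author = 'Austen'

Result:
id | title                 | author
---+-----------------------+-------
4  | Emma                  | Austen
5  | Sense and Sensibility | Austen
7  | Pride and Prejudice   | Austen
9  | Emma                  | Austen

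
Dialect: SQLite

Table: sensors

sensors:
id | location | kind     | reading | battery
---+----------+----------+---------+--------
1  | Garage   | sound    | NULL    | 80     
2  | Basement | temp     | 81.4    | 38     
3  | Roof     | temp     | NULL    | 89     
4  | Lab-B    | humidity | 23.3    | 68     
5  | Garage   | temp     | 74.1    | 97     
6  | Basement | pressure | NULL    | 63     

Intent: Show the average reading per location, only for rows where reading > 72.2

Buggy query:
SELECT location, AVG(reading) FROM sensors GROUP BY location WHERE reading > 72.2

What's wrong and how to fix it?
Bug: Row-level WHERE must come before GROUP BY in the clause order

Fix: Move the WHERE clause before GROUP BY

Corrected query:
SELECT location, AVG(reading) FROM sensors WHERE reading > 72.2 GROUP BY location

Result:
location | AVG(reading)
---------+-------------
Basement | 81.4        
Garage   | 74.1        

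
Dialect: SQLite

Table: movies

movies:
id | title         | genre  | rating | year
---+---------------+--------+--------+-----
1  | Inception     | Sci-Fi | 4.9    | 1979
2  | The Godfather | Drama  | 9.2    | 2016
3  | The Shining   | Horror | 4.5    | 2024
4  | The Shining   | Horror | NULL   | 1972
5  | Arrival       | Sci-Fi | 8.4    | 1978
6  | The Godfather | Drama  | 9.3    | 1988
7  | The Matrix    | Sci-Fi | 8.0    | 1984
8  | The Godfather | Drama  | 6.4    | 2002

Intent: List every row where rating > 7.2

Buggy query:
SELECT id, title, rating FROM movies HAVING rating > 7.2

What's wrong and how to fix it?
Bug: HAVING filters the output of aggregation, but this query has no GROUP BY and no aggregate functions, so SQLite rejects it (HAVING clause on a non-aggregate query); the condition here is per row

Fix: Replace HAVING with WHERE since the condition applies to individual rows

Corrected query:
SELECT id, title, rating FROM movies WHERE rating > 7.2

Result:
id | title         | rating
---+---------------+-------
2  | The Godfather | 9.2   
5  | Arrival       | 8.4   
6  | The Godfather | 9.3   
7  | The Matrix    | 8     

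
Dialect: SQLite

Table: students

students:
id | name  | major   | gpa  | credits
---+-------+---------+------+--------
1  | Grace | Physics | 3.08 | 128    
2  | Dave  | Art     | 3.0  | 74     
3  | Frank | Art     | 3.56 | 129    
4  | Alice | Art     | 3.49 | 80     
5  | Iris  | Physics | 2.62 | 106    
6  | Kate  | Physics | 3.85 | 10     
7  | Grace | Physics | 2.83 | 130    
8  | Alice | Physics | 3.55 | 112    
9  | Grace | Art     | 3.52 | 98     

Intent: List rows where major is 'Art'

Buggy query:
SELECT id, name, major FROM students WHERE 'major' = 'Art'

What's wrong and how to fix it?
Bug: Single quotes denote string literals in SQL; the column name is being compared as a constant string

Fix: Remove the quotes around the column name (or use double quotes for an identifier)

Corrected query:
SELECT id, name, major FROM students WHERE major = 'Art'

Result:
id | name  | major
---+-------+------
2  | Dave  | Art  
3  | Frank | Art  
4  | Alice | Art  
9  | Grace | Art  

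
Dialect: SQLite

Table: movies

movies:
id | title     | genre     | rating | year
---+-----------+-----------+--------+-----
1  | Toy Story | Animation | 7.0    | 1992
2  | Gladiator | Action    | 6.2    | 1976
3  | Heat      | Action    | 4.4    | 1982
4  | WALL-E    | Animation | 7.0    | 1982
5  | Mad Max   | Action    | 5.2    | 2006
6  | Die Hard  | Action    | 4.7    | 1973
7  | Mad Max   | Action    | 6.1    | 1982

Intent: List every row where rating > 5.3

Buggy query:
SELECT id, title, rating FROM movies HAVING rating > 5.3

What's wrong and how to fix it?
Bug: HAVING filters the output of aggregation, but this query has no GROUP BY and no aggregate functions, so SQLite rejects it (HAVING clause on a non-aggregate query); the condition here is per row

Fix: Use WHERE for row-level filtering

Corrected query:
SELECT id, title, rating FROM movies WHERE rating > 5.3

Result:
id | title     | rating
---+-----------+-------
1  | Toy Story | 7     
2  | Gladiator | 6.2   
4  | WALL-E    | 7     
7  | Mad Max   | 6.1   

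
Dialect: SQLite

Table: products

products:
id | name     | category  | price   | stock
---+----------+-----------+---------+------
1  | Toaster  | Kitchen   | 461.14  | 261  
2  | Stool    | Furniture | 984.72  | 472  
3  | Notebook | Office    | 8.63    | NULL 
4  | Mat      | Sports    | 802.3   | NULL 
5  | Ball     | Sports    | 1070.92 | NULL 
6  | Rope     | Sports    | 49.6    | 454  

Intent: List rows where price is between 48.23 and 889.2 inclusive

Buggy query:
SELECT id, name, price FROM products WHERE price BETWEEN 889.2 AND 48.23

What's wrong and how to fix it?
Bug: The bounds are reversed; BETWEEN a AND b requires a <= b to match anything

Fix: Swap the bounds so the smaller value comes first

Corrected query:
SELECT id, name, price FROM products WHERE price BETWEEN 48.23 AND 889.2

Result:
id | name    | price 
---+---------+-------
1  | Toaster | 461.14
4  | Mat     | 802.3 
6  | Rope    | 49.6  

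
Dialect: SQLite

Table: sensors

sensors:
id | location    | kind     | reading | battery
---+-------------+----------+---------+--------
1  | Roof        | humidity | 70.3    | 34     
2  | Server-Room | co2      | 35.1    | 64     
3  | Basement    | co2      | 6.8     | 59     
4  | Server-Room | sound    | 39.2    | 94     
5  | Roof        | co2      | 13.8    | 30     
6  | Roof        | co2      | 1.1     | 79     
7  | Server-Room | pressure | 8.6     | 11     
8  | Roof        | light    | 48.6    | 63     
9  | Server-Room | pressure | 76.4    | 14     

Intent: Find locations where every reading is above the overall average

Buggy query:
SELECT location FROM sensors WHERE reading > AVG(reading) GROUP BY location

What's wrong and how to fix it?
Bug: AVG() is an aggregate; it can't sit directly in WHERE

Fix: Use a subquery for AVG and a HAVING MIN(...) filter so the condition holds for every row in the group

Corrected query:
SELECT location FROM sensors GROUP BY location HAVING MIN(reading) > (SELECT AVG(reading) FROM sensors)

Result:
(no rows)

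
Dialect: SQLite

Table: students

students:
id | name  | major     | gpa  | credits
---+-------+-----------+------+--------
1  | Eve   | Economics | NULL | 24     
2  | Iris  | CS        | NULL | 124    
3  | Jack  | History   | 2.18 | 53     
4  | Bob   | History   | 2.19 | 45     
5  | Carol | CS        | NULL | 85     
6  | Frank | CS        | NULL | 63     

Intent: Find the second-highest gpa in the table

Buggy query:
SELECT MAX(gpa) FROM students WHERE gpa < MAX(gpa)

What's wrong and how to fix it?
Bug: MAX(gpa) on the right of the comparison is an aggregate-in-WHERE error

Fix: Put the inner MAX in a scalar subquery

Corrected query:
SELECT MAX(gpa) FROM students WHERE gpa < (SELECT MAX(gpa) FROM students)

Result:
MAX(gpa)
--------
2.18    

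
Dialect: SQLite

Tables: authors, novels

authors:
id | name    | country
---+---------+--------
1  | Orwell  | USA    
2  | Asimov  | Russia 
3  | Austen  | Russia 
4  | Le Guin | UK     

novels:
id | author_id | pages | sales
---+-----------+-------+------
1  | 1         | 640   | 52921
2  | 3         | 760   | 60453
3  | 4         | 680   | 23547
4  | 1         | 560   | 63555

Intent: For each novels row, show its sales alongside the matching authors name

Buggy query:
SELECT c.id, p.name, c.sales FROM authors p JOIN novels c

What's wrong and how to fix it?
Bug: Missing join condition: each novels row is matched to all authors rows instead of just its own

Fix: Add ON c.author_id = p.id to the JOIN

Corrected query:
SELECT c.id, p.name, c.sales FROM authors p JOIN novels c ON c.author_id = p.id

Result:
id | name    | sales
---+---------+------
1  | Orwell  | 52921
2  | Austen  | 60453
3  | Le Guin | 23547
4  | Orwell  | 63555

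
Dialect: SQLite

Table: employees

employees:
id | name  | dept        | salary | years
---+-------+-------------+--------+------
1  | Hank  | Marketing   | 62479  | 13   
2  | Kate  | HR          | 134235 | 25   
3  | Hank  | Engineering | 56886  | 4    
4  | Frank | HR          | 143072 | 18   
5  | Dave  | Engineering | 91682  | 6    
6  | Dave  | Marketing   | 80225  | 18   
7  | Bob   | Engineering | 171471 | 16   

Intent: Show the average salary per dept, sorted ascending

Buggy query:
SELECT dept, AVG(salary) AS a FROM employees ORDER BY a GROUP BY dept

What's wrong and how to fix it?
Bug: GROUP BY must precede ORDER BY

Fix: Reorder: SELECT … FROM … GROUP BY … ORDER BY …

Corrected query:
SELECT dept, AVG(salary) AS a FROM employees GROUP BY dept ORDER BY a

Result:
dept        | a            
------------+--------------
Marketing   | 71352        
Engineering | 106679.666667
HR          | 138653.5     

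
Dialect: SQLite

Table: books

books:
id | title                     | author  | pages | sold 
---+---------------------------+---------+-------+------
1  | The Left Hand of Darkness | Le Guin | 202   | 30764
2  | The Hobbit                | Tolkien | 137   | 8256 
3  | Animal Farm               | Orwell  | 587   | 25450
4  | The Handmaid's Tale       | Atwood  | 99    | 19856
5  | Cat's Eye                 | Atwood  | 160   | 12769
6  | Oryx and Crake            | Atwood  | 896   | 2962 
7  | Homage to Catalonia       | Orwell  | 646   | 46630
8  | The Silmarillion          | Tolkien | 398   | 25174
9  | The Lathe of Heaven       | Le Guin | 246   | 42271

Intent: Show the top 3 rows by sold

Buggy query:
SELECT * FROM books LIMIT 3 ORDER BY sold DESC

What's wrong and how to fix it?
Bug: LIMIT must come after ORDER BY

Fix: Swap the clauses: ORDER BY first, then LIMIT

Corrected query:
SELECT * FROM books ORDER BY sold DESC LIMIT 3

Result:
id | title                     | author  | pages | sold 
---+---------------------------+---------+-------+------
7  | Homage to Catalonia       | Orwell  | 646   | 46630
9  | The Lathe of Heaven       | Le Guin | 246   | 42271
1  | The Left Hand of Darkness | Le Guin | 202   | 30764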